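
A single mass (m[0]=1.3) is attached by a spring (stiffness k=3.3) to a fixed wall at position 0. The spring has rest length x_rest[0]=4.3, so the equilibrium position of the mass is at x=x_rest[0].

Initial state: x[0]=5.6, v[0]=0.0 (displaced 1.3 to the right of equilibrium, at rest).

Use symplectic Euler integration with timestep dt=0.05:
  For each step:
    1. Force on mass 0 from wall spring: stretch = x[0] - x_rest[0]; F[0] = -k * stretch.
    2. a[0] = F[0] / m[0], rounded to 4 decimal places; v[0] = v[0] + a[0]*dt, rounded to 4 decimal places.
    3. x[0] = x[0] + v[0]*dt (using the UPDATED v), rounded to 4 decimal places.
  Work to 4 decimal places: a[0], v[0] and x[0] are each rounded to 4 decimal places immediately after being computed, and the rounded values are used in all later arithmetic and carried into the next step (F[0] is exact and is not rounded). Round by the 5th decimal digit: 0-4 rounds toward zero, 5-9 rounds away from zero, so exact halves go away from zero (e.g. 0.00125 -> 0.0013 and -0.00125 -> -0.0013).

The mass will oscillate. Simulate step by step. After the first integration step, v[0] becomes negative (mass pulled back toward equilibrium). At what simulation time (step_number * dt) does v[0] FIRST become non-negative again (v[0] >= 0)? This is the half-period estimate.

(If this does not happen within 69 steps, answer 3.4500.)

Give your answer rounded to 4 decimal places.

Step 0: x=[5.6000] v=[0.0000]
Step 1: x=[5.5918] v=[-0.1650]
Step 2: x=[5.5754] v=[-0.3290]
Step 3: x=[5.5509] v=[-0.4909]
Step 4: x=[5.5184] v=[-0.6497]
Step 5: x=[5.4782] v=[-0.8043]
Step 6: x=[5.4305] v=[-0.9538]
Step 7: x=[5.3756] v=[-1.0973]
Step 8: x=[5.3139] v=[-1.2338]
Step 9: x=[5.2458] v=[-1.3625]
Step 10: x=[5.1717] v=[-1.4825]
Step 11: x=[5.0920] v=[-1.5931]
Step 12: x=[5.0073] v=[-1.6936]
Step 13: x=[4.9181] v=[-1.7834]
Step 14: x=[4.8250] v=[-1.8619]
Step 15: x=[4.7286] v=[-1.9285]
Step 16: x=[4.6295] v=[-1.9829]
Step 17: x=[4.5283] v=[-2.0247]
Step 18: x=[4.4256] v=[-2.0537]
Step 19: x=[4.3221] v=[-2.0696]
Step 20: x=[4.2185] v=[-2.0724]
Step 21: x=[4.1154] v=[-2.0621]
Step 22: x=[4.0135] v=[-2.0387]
Step 23: x=[3.9134] v=[-2.0023]
Step 24: x=[3.8157] v=[-1.9532]
Step 25: x=[3.7211] v=[-1.8917]
Step 26: x=[3.6302] v=[-1.8182]
Step 27: x=[3.5435] v=[-1.7332]
Step 28: x=[3.4616] v=[-1.6372]
Step 29: x=[3.3851] v=[-1.5308]
Step 30: x=[3.3144] v=[-1.4147]
Step 31: x=[3.2499] v=[-1.2896]
Step 32: x=[3.1921] v=[-1.1563]
Step 33: x=[3.1413] v=[-1.0157]
Step 34: x=[3.0979] v=[-0.8686]
Step 35: x=[3.0621] v=[-0.7160]
Step 36: x=[3.0342] v=[-0.5589]
Step 37: x=[3.0143] v=[-0.3982]
Step 38: x=[3.0026] v=[-0.2350]
Step 39: x=[2.9991] v=[-0.0703]
Step 40: x=[3.0038] v=[0.0948]
First v>=0 after going negative at step 40, time=2.0000

Answer: 2.0000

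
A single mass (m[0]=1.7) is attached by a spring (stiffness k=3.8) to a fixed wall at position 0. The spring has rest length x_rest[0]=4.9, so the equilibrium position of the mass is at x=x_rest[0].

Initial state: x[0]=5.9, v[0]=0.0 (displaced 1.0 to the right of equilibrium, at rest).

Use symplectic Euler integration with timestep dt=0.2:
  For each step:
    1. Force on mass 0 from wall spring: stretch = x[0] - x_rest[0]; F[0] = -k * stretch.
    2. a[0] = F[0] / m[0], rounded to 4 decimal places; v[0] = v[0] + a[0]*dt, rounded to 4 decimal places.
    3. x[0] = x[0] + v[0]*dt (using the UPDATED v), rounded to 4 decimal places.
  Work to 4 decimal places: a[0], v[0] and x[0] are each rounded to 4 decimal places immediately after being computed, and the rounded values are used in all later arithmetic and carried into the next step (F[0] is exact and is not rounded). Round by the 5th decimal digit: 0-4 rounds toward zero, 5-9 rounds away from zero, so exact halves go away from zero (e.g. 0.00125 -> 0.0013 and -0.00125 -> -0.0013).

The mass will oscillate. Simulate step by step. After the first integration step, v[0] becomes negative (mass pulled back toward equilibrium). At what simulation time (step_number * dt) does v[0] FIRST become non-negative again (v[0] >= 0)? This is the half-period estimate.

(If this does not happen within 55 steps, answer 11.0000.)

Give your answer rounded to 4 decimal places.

Step 0: x=[5.9000] v=[0.0000]
Step 1: x=[5.8106] v=[-0.4471]
Step 2: x=[5.6398] v=[-0.8542]
Step 3: x=[5.4028] v=[-1.1849]
Step 4: x=[5.1209] v=[-1.4097]
Step 5: x=[4.8192] v=[-1.5085]
Step 6: x=[4.5247] v=[-1.4724]
Step 7: x=[4.2638] v=[-1.3046]
Step 8: x=[4.0598] v=[-1.0202]
Step 9: x=[3.9309] v=[-0.6446]
Step 10: x=[3.8886] v=[-0.2114]
Step 11: x=[3.9368] v=[0.2408]
First v>=0 after going negative at step 11, time=2.2000

Answer: 2.2000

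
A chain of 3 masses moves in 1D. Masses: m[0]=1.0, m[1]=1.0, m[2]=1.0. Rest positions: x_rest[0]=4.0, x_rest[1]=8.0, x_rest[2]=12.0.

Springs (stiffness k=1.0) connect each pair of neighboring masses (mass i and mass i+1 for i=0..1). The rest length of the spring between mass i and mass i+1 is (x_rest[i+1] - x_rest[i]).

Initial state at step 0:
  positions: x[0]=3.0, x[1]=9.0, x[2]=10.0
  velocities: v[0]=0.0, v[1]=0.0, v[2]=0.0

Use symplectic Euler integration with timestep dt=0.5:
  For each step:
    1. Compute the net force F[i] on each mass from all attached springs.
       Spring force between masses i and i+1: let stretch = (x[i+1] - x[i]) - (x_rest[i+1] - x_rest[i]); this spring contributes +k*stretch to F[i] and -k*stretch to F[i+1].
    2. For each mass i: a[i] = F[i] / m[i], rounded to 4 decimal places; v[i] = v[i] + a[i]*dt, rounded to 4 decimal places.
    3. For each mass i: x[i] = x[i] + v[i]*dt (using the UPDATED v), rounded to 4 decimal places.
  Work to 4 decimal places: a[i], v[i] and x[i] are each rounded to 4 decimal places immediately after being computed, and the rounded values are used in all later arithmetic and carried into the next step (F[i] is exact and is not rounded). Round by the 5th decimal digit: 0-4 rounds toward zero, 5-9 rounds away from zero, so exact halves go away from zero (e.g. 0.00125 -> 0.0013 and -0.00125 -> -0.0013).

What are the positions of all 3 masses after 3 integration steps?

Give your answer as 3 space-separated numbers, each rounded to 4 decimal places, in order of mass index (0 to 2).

Answer: 4.1563 5.4844 12.3594

Derivation:
Step 0: x=[3.0000 9.0000 10.0000] v=[0.0000 0.0000 0.0000]
Step 1: x=[3.5000 7.7500 10.7500] v=[1.0000 -2.5000 1.5000]
Step 2: x=[4.0625 6.1875 11.7500] v=[1.1250 -3.1250 2.0000]
Step 3: x=[4.1563 5.4844 12.3594] v=[0.1875 -1.4063 1.2188]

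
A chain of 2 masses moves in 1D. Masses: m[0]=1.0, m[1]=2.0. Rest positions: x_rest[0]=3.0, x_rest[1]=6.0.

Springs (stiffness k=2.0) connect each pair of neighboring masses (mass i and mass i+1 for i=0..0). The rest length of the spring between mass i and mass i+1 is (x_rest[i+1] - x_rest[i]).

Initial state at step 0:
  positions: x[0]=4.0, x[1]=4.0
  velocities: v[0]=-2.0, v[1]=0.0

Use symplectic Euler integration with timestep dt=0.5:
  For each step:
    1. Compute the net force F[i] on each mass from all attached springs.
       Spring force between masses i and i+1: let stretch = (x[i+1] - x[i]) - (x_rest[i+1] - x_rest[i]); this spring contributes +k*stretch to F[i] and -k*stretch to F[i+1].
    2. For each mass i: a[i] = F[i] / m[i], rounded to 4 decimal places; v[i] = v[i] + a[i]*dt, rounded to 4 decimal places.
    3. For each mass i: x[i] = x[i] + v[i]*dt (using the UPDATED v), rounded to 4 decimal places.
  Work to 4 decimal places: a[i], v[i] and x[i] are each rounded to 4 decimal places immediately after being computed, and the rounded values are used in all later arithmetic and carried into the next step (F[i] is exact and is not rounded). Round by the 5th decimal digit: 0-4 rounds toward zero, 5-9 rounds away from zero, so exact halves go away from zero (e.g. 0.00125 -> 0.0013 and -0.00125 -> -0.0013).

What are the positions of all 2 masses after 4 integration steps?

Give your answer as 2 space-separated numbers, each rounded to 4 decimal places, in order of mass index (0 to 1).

Step 0: x=[4.0000 4.0000] v=[-2.0000 0.0000]
Step 1: x=[1.5000 4.7500] v=[-5.0000 1.5000]
Step 2: x=[-0.8750 5.4375] v=[-4.7500 1.3750]
Step 3: x=[-1.5938 5.2969] v=[-1.4375 -0.2813]
Step 4: x=[-0.3672 4.1836] v=[2.4532 -2.2267]

Answer: -0.3672 4.1836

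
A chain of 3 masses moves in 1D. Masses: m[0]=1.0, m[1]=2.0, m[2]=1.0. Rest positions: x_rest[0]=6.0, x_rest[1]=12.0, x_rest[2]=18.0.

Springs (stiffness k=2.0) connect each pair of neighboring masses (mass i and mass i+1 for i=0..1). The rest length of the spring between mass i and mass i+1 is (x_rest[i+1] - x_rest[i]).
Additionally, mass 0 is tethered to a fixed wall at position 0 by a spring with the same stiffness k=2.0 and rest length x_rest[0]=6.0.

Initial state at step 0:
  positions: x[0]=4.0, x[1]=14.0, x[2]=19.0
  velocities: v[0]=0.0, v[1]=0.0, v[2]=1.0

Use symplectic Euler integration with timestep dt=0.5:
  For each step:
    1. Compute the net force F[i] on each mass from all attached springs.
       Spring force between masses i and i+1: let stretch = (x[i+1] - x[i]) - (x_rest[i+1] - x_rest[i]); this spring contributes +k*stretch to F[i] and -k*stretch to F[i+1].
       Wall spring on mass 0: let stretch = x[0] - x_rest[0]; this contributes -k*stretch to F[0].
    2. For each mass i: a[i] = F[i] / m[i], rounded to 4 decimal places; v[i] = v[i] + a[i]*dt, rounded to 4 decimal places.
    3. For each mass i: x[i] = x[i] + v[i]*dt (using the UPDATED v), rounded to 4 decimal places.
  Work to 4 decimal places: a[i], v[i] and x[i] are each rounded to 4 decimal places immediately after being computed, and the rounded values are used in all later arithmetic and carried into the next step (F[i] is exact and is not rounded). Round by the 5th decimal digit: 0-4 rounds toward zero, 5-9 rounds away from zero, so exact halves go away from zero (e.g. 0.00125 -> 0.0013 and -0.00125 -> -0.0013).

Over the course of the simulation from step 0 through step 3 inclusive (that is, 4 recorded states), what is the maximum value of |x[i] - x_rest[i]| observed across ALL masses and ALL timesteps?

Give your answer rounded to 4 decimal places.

Answer: 3.3750

Derivation:
Step 0: x=[4.0000 14.0000 19.0000] v=[0.0000 0.0000 1.0000]
Step 1: x=[7.0000 12.7500 20.0000] v=[6.0000 -2.5000 2.0000]
Step 2: x=[9.3750 11.8750 20.3750] v=[4.7500 -1.7500 0.7500]
Step 3: x=[8.3125 12.5000 19.5000] v=[-2.1250 1.2500 -1.7500]
Max displacement = 3.3750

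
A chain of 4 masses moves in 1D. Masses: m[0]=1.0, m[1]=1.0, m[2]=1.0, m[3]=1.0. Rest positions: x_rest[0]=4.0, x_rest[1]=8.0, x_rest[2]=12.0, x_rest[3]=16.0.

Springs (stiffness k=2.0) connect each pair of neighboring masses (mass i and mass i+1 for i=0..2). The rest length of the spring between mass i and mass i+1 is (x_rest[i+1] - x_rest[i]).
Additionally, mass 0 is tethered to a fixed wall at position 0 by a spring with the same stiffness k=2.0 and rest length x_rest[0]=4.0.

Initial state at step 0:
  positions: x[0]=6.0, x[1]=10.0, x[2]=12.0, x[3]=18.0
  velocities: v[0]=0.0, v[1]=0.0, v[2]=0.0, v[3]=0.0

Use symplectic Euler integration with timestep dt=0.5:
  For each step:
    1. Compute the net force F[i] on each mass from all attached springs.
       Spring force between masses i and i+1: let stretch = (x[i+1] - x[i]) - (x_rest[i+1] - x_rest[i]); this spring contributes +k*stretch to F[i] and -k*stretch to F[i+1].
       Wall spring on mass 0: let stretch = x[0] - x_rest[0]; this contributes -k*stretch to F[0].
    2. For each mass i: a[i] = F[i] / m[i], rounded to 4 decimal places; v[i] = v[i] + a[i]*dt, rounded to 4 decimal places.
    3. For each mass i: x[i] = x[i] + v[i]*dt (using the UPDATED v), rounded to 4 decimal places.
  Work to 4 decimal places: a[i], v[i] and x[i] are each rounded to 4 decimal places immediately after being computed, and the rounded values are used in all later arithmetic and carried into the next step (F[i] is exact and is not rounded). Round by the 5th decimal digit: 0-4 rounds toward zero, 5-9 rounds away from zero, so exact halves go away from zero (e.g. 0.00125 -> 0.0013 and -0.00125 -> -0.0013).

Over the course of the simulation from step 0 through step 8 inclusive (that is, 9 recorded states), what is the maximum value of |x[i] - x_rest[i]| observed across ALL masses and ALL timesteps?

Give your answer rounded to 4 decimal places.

Answer: 3.0000

Derivation:
Step 0: x=[6.0000 10.0000 12.0000 18.0000] v=[0.0000 0.0000 0.0000 0.0000]
Step 1: x=[5.0000 9.0000 14.0000 17.0000] v=[-2.0000 -2.0000 4.0000 -2.0000]
Step 2: x=[3.5000 8.5000 15.0000 16.5000] v=[-3.0000 -1.0000 2.0000 -1.0000]
Step 3: x=[2.7500 8.7500 13.5000 17.2500] v=[-1.5000 0.5000 -3.0000 1.5000]
Step 4: x=[3.6250 8.3750 11.5000 18.1250] v=[1.7500 -0.7500 -4.0000 1.7500]
Step 5: x=[5.0625 7.1875 11.2500 17.6875] v=[2.8750 -2.3750 -0.5000 -0.8750]
Step 6: x=[5.0313 6.9688 12.1875 16.0313] v=[-0.0625 -0.4375 1.8750 -3.3125]
Step 7: x=[3.4532 8.3907 12.4376 14.4532] v=[-3.1563 2.8437 0.5001 -3.1563]
Step 8: x=[2.6172 9.3673 11.6720 13.8673] v=[-1.6720 1.9531 -1.5312 -1.1719]
Max displacement = 3.0000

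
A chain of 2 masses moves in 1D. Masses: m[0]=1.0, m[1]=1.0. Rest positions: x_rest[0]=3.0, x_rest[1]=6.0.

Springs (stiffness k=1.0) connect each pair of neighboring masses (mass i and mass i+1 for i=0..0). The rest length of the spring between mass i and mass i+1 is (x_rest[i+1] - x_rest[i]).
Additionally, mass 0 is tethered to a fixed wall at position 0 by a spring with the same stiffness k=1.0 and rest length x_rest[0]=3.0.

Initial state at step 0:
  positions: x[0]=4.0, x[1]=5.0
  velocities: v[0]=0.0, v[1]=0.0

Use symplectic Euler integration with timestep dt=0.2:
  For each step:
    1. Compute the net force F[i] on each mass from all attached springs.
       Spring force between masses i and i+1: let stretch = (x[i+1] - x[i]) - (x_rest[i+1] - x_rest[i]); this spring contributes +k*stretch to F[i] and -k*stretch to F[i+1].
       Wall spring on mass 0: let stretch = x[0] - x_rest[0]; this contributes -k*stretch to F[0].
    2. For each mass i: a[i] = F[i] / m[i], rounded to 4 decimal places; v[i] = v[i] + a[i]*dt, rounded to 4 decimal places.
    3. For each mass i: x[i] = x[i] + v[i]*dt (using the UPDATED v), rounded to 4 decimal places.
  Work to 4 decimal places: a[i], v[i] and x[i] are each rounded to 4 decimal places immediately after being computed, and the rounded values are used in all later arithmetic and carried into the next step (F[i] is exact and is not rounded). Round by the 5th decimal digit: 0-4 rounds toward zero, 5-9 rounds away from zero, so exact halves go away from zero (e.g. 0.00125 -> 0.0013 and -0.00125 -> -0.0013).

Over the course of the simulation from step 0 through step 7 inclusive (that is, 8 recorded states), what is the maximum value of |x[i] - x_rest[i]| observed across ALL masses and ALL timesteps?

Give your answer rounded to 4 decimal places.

Answer: 1.0072

Derivation:
Step 0: x=[4.0000 5.0000] v=[0.0000 0.0000]
Step 1: x=[3.8800 5.0800] v=[-0.6000 0.4000]
Step 2: x=[3.6528 5.2320] v=[-1.1360 0.7600]
Step 3: x=[3.3427 5.4408] v=[-1.5507 1.0442]
Step 4: x=[2.9828 5.6857] v=[-1.7996 1.2246]
Step 5: x=[2.6117 5.9425] v=[-1.8556 1.2840]
Step 6: x=[2.2693 6.1861] v=[-1.7118 1.2178]
Step 7: x=[1.9928 6.3930] v=[-1.3823 1.0344]
Max displacement = 1.0072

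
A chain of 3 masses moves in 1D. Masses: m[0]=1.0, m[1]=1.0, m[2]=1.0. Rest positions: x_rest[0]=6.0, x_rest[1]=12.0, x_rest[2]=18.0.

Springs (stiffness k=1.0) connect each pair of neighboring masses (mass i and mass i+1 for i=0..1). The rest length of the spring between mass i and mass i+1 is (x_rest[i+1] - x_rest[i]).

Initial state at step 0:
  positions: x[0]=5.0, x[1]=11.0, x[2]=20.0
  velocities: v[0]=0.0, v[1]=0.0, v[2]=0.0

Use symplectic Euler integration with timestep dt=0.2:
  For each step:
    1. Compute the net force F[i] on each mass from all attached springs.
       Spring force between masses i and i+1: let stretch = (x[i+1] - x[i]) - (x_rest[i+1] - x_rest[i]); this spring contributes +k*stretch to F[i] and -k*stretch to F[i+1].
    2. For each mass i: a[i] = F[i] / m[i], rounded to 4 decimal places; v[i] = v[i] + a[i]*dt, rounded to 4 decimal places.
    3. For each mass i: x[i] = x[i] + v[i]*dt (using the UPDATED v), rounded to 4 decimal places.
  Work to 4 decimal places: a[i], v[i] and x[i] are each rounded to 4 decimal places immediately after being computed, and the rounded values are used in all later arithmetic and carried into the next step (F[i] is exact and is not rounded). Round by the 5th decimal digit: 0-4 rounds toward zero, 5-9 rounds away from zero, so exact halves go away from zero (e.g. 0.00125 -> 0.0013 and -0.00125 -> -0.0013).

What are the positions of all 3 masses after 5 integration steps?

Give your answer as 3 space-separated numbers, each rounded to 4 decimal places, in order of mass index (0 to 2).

Step 0: x=[5.0000 11.0000 20.0000] v=[0.0000 0.0000 0.0000]
Step 1: x=[5.0000 11.1200 19.8800] v=[0.0000 0.6000 -0.6000]
Step 2: x=[5.0048 11.3456 19.6496] v=[0.0240 1.1280 -1.1520]
Step 3: x=[5.0232 11.6497 19.3270] v=[0.0922 1.5206 -1.6128]
Step 4: x=[5.0667 11.9959 18.9373] v=[0.2175 1.7308 -1.9483]
Step 5: x=[5.1474 12.3425 18.5100] v=[0.4033 1.7332 -2.1366]

Answer: 5.1474 12.3425 18.5100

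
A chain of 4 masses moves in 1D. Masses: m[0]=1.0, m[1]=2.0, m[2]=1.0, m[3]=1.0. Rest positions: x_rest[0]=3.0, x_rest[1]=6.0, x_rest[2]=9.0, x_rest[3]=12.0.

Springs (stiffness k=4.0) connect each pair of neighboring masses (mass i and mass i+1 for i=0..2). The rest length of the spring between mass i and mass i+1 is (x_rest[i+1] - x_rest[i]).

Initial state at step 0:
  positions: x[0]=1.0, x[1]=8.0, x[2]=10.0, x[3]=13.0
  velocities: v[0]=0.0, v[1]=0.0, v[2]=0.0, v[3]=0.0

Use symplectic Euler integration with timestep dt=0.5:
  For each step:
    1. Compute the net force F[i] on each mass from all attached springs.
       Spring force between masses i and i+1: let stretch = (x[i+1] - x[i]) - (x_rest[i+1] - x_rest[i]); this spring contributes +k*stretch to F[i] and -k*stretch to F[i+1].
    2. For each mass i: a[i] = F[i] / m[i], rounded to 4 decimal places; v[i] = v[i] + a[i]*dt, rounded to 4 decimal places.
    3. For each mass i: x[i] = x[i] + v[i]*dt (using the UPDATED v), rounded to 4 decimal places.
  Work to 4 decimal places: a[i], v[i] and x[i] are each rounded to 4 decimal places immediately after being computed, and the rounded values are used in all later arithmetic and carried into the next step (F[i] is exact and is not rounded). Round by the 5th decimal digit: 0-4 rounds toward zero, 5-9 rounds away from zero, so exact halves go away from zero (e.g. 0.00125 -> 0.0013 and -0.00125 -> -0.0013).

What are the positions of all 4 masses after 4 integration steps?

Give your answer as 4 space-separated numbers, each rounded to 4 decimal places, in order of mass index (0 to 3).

Step 0: x=[1.0000 8.0000 10.0000 13.0000] v=[0.0000 0.0000 0.0000 0.0000]
Step 1: x=[5.0000 5.5000 11.0000 13.0000] v=[8.0000 -5.0000 2.0000 0.0000]
Step 2: x=[6.5000 5.5000 8.5000 14.0000] v=[3.0000 0.0000 -5.0000 2.0000]
Step 3: x=[4.0000 7.5000 8.5000 12.5000] v=[-5.0000 4.0000 0.0000 -3.0000]
Step 4: x=[2.0000 8.2500 11.5000 10.0000] v=[-4.0000 1.5000 6.0000 -5.0000]

Answer: 2.0000 8.2500 11.5000 10.0000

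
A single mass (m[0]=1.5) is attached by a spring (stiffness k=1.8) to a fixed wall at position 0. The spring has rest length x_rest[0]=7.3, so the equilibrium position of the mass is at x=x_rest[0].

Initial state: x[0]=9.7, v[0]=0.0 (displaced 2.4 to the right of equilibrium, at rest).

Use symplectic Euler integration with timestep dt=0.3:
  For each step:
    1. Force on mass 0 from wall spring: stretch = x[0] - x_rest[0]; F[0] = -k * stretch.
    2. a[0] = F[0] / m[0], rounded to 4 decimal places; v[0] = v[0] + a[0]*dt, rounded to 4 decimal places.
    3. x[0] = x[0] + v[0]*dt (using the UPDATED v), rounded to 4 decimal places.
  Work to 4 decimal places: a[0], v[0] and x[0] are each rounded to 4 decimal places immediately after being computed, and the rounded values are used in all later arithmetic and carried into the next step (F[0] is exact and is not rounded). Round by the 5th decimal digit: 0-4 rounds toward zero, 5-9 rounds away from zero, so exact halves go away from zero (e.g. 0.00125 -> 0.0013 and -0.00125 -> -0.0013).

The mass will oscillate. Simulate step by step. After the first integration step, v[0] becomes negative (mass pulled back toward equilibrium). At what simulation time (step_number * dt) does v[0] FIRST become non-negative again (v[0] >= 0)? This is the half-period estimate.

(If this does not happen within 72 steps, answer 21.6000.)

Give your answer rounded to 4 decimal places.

Step 0: x=[9.7000] v=[0.0000]
Step 1: x=[9.4408] v=[-0.8640]
Step 2: x=[8.9504] v=[-1.6347]
Step 3: x=[8.2817] v=[-2.2289]
Step 4: x=[7.5070] v=[-2.5823]
Step 5: x=[6.7100] v=[-2.6568]
Step 6: x=[5.9767] v=[-2.4444]
Step 7: x=[5.3863] v=[-1.9680]
Step 8: x=[5.0026] v=[-1.2791]
Step 9: x=[4.8670] v=[-0.4520]
Step 10: x=[4.9942] v=[0.4239]
First v>=0 after going negative at step 10, time=3.0000

Answer: 3.0000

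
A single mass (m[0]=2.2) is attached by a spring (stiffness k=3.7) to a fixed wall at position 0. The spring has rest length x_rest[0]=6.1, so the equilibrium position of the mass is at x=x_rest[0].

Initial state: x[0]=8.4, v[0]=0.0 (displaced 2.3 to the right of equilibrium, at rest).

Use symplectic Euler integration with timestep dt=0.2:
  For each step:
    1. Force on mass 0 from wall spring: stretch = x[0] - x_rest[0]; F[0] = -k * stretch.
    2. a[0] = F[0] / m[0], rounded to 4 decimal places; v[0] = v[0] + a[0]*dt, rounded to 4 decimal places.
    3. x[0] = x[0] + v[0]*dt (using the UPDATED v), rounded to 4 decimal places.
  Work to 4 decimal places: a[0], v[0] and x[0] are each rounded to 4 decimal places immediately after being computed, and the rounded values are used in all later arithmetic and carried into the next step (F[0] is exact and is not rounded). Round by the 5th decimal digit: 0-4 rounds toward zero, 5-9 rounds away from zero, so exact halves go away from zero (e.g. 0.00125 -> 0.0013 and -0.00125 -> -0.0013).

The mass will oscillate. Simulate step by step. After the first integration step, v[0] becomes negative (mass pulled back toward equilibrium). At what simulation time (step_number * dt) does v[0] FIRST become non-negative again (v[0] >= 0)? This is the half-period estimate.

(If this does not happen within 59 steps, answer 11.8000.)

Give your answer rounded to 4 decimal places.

Answer: 2.6000

Derivation:
Step 0: x=[8.4000] v=[0.0000]
Step 1: x=[8.2453] v=[-0.7736]
Step 2: x=[7.9463] v=[-1.4952]
Step 3: x=[7.5231] v=[-2.1162]
Step 4: x=[7.0041] v=[-2.5949]
Step 5: x=[6.4243] v=[-2.8990]
Step 6: x=[5.8227] v=[-3.0081]
Step 7: x=[5.2397] v=[-2.9148]
Step 8: x=[4.7146] v=[-2.6254]
Step 9: x=[4.2827] v=[-2.1594]
Step 10: x=[3.9731] v=[-1.5481]
Step 11: x=[3.8066] v=[-0.8327]
Step 12: x=[3.7943] v=[-0.0613]
Step 13: x=[3.9372] v=[0.7143]
First v>=0 after going negative at step 13, time=2.6000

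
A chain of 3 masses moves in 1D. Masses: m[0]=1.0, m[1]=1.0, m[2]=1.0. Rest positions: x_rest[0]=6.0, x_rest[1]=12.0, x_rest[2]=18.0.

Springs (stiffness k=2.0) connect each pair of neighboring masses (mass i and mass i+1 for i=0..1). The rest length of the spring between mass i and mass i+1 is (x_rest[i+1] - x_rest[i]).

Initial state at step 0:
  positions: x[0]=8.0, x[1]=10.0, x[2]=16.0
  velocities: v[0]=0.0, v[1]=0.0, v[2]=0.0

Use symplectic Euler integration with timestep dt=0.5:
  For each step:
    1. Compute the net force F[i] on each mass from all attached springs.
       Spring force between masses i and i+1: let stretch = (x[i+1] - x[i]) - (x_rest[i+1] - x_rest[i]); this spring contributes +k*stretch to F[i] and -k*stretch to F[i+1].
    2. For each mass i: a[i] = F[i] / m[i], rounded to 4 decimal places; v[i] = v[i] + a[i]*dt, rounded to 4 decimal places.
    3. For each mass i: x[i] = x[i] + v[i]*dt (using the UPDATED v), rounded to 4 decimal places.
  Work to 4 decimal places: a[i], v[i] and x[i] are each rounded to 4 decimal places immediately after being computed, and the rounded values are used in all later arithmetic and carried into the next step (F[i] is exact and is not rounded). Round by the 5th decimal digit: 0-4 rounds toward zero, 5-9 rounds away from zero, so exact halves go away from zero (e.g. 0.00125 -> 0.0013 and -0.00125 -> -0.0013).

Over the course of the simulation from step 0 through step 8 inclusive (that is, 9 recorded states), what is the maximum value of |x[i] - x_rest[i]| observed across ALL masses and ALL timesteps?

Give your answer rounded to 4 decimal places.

Step 0: x=[8.0000 10.0000 16.0000] v=[0.0000 0.0000 0.0000]
Step 1: x=[6.0000 12.0000 16.0000] v=[-4.0000 4.0000 0.0000]
Step 2: x=[4.0000 13.0000 17.0000] v=[-4.0000 2.0000 2.0000]
Step 3: x=[3.5000 11.5000 19.0000] v=[-1.0000 -3.0000 4.0000]
Step 4: x=[4.0000 9.7500 20.2500] v=[1.0000 -3.5000 2.5000]
Step 5: x=[4.3750 10.3750 19.2500] v=[0.7500 1.2500 -2.0000]
Step 6: x=[4.7500 12.4375 16.8125] v=[0.7500 4.1250 -4.8750]
Step 7: x=[5.9688 12.8438 15.1875] v=[2.4375 0.8125 -3.2500]
Step 8: x=[7.6251 10.9844 15.3907] v=[3.3125 -3.7188 0.4063]
Max displacement = 2.8125

Answer: 2.8125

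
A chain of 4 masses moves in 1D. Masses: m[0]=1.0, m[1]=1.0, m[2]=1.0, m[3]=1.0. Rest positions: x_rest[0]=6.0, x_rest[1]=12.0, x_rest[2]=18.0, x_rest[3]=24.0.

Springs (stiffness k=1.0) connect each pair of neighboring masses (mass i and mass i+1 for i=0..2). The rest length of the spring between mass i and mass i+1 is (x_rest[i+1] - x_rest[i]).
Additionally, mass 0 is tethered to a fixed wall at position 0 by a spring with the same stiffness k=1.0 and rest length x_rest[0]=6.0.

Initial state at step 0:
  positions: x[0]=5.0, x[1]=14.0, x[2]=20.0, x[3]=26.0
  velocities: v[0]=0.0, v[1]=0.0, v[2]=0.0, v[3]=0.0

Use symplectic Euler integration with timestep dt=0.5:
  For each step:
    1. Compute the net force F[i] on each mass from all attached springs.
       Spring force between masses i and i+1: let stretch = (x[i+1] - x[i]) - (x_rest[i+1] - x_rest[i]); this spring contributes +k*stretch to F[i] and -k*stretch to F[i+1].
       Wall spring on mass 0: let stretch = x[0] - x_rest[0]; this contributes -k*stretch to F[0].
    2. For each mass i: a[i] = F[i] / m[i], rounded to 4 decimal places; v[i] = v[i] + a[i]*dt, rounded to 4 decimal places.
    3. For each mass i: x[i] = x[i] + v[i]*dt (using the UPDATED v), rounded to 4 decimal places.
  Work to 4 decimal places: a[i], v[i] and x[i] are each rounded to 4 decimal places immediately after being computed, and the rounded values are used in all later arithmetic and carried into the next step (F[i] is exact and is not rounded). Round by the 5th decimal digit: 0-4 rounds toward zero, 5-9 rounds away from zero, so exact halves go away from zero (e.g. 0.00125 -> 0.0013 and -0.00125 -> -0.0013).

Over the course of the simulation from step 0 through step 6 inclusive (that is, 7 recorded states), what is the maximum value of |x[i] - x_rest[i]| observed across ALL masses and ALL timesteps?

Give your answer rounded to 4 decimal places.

Answer: 2.0625

Derivation:
Step 0: x=[5.0000 14.0000 20.0000 26.0000] v=[0.0000 0.0000 0.0000 0.0000]
Step 1: x=[6.0000 13.2500 20.0000 26.0000] v=[2.0000 -1.5000 0.0000 0.0000]
Step 2: x=[7.3125 12.3750 19.8125 26.0000] v=[2.6250 -1.7500 -0.3750 0.0000]
Step 3: x=[8.0625 12.0938 19.3125 25.9531] v=[1.5000 -0.5625 -1.0000 -0.0938]
Step 4: x=[7.8047 12.6094 18.6680 25.7461] v=[-0.5156 1.0312 -1.2891 -0.4141]
Step 5: x=[6.7969 13.4385 18.2783 25.2695] v=[-2.0156 1.6582 -0.7794 -0.9532]
Step 6: x=[5.7503 13.8172 18.4265 24.5451] v=[-2.0933 0.7573 0.2963 -1.4488]
Max displacement = 2.0625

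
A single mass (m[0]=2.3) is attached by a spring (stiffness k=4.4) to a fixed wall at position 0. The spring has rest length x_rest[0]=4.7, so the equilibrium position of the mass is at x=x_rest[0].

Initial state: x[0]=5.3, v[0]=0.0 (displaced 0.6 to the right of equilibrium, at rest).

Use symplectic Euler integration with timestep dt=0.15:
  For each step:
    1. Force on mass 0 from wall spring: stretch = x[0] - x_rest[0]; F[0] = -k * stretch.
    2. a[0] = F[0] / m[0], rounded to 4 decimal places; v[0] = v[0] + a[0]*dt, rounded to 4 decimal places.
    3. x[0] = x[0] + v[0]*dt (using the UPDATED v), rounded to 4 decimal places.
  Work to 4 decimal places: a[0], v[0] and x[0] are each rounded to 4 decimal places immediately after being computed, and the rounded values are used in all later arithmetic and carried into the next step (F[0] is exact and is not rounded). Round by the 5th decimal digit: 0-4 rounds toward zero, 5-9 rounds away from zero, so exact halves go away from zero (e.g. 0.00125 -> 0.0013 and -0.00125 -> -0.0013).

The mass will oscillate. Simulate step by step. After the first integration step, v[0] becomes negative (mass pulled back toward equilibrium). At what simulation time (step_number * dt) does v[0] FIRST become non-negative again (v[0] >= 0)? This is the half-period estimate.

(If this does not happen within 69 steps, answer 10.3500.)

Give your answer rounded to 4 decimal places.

Answer: 2.4000

Derivation:
Step 0: x=[5.3000] v=[0.0000]
Step 1: x=[5.2742] v=[-0.1722]
Step 2: x=[5.2237] v=[-0.3370]
Step 3: x=[5.1506] v=[-0.4873]
Step 4: x=[5.0581] v=[-0.6166]
Step 5: x=[4.9502] v=[-0.7194]
Step 6: x=[4.8315] v=[-0.7912]
Step 7: x=[4.7072] v=[-0.8289]
Step 8: x=[4.5826] v=[-0.8310]
Step 9: x=[4.4630] v=[-0.7973]
Step 10: x=[4.3536] v=[-0.7293]
Step 11: x=[4.2591] v=[-0.6299]
Step 12: x=[4.1836] v=[-0.5034]
Step 13: x=[4.1303] v=[-0.3552]
Step 14: x=[4.1015] v=[-0.1917]
Step 15: x=[4.0985] v=[-0.0200]
Step 16: x=[4.1214] v=[0.1526]
First v>=0 after going negative at step 16, time=2.4000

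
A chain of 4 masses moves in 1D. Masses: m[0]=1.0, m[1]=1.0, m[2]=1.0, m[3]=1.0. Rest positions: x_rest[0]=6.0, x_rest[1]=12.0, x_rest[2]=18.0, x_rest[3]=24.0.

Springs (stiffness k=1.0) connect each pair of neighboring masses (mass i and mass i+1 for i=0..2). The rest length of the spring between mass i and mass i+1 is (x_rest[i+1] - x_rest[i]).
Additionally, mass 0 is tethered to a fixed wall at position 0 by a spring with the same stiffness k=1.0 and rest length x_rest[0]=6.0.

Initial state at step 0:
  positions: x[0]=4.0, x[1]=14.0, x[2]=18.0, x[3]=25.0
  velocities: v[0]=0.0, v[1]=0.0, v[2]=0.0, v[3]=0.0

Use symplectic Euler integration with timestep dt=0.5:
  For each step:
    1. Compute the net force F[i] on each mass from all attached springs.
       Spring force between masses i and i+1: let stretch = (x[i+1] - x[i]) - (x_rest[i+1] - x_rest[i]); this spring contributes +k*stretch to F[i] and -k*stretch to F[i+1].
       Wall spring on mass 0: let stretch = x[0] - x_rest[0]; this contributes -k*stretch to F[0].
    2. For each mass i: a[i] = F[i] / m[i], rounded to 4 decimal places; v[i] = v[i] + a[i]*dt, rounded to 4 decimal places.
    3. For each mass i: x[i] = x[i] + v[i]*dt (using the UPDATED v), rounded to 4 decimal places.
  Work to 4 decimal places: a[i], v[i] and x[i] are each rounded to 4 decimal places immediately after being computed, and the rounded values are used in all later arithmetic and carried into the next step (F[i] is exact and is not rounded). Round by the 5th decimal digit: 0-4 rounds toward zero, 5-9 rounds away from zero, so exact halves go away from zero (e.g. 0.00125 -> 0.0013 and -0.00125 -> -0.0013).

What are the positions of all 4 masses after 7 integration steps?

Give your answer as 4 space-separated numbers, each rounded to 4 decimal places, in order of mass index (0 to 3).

Answer: 4.8802 13.5826 18.1619 23.6398

Derivation:
Step 0: x=[4.0000 14.0000 18.0000 25.0000] v=[0.0000 0.0000 0.0000 0.0000]
Step 1: x=[5.5000 12.5000 18.7500 24.7500] v=[3.0000 -3.0000 1.5000 -0.5000]
Step 2: x=[7.3750 10.8125 19.4375 24.5000] v=[3.7500 -3.3750 1.3750 -0.5000]
Step 3: x=[8.2657 10.4219 19.2344 24.4844] v=[1.7813 -0.7813 -0.4063 -0.0313]
Step 4: x=[7.6290 11.6954 18.1406 24.6563] v=[-1.2735 2.5469 -2.1876 0.3437]
Step 5: x=[6.1016 13.5636 17.0644 24.6993] v=[-3.0548 3.7363 -2.1524 0.0859]
Step 6: x=[4.9143 14.4415 17.0217 24.3335] v=[-2.3746 1.7557 -0.0854 -0.7316]
Step 7: x=[4.8802 13.5826 18.1619 23.6398] v=[-0.0682 -1.7178 2.2804 -1.3875]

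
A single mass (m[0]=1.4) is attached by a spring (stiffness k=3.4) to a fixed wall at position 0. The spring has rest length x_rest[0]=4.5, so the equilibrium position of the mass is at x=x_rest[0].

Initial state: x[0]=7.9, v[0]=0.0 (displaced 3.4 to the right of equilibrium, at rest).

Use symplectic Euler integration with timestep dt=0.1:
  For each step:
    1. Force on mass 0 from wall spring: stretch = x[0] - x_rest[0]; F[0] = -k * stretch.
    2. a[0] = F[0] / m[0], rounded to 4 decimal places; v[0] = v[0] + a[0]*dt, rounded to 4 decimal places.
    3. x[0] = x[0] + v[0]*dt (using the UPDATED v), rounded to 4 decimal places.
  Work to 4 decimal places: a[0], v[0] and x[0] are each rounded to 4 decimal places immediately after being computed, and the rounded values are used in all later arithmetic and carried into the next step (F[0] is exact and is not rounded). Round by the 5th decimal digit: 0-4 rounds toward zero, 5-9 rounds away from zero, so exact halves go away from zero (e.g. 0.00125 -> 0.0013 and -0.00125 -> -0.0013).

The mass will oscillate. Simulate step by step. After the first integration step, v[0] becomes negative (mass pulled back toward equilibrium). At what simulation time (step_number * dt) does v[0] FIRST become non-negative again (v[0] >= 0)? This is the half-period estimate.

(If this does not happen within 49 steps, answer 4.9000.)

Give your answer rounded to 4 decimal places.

Answer: 2.1000

Derivation:
Step 0: x=[7.9000] v=[0.0000]
Step 1: x=[7.8174] v=[-0.8257]
Step 2: x=[7.6543] v=[-1.6314]
Step 3: x=[7.4146] v=[-2.3974]
Step 4: x=[7.1041] v=[-3.1052]
Step 5: x=[6.7303] v=[-3.7376]
Step 6: x=[6.3024] v=[-4.2792]
Step 7: x=[5.8307] v=[-4.7169]
Step 8: x=[5.3267] v=[-5.0401]
Step 9: x=[4.8026] v=[-5.2409]
Step 10: x=[4.2712] v=[-5.3144]
Step 11: x=[3.7453] v=[-5.2588]
Step 12: x=[3.2378] v=[-5.0755]
Step 13: x=[2.7609] v=[-4.7690]
Step 14: x=[2.3262] v=[-4.3467]
Step 15: x=[1.9443] v=[-3.8188]
Step 16: x=[1.6245] v=[-3.1981]
Step 17: x=[1.3745] v=[-2.4998]
Step 18: x=[1.2004] v=[-1.7408]
Step 19: x=[1.1065] v=[-0.9395]
Step 20: x=[1.0950] v=[-0.1154]
Step 21: x=[1.1662] v=[0.7115]
First v>=0 after going negative at step 21, time=2.1000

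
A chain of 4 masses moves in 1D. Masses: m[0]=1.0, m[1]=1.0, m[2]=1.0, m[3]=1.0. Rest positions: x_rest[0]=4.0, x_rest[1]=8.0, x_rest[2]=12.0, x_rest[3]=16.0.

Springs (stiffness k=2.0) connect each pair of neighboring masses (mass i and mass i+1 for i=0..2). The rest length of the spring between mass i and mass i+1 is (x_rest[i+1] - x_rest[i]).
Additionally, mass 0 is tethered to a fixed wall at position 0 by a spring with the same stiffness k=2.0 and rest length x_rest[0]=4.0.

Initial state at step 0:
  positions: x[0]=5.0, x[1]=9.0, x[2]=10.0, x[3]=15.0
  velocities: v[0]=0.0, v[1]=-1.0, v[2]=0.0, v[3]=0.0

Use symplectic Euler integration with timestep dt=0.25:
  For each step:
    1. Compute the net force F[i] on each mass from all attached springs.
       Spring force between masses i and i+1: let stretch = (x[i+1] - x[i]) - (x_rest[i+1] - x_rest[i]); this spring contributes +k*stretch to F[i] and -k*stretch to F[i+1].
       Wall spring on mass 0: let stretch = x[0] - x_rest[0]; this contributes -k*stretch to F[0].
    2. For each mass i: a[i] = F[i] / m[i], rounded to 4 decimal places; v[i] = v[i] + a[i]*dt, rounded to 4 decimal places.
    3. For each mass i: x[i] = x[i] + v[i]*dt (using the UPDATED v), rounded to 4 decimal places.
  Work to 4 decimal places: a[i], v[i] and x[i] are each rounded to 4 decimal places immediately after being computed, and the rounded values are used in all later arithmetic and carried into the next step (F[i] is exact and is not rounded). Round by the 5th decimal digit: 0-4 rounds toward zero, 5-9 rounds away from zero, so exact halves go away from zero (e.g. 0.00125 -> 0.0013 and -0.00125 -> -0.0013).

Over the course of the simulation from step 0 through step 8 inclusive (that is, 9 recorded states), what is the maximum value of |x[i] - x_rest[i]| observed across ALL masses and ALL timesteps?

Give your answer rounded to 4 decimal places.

Step 0: x=[5.0000 9.0000 10.0000 15.0000] v=[0.0000 -1.0000 0.0000 0.0000]
Step 1: x=[4.8750 8.3750 10.5000 14.8750] v=[-0.5000 -2.5000 2.0000 -0.5000]
Step 2: x=[4.5781 7.5781 11.2813 14.7031] v=[-1.1875 -3.1875 3.1250 -0.6875]
Step 3: x=[4.0840 6.8691 12.0274 14.6035] v=[-1.9766 -2.8359 2.9843 -0.3984]
Step 4: x=[3.4275 6.4568 12.4507 14.6819] v=[-2.6261 -1.6493 1.6932 0.3136]
Step 5: x=[2.7212 6.4151 12.4037 14.9814] v=[-2.8252 -0.1670 -0.1882 1.1980]
Step 6: x=[2.1365 6.6602 11.9303 15.4587] v=[-2.3389 0.9804 -1.8937 1.9092]
Step 7: x=[1.8502 6.9986 11.2392 15.9950] v=[-1.1453 1.3536 -2.7646 2.1450]
Step 8: x=[1.9762 7.2235 10.6125 16.4368] v=[0.5038 0.8997 -2.5070 1.7671]
Max displacement = 2.1498

Answer: 2.1498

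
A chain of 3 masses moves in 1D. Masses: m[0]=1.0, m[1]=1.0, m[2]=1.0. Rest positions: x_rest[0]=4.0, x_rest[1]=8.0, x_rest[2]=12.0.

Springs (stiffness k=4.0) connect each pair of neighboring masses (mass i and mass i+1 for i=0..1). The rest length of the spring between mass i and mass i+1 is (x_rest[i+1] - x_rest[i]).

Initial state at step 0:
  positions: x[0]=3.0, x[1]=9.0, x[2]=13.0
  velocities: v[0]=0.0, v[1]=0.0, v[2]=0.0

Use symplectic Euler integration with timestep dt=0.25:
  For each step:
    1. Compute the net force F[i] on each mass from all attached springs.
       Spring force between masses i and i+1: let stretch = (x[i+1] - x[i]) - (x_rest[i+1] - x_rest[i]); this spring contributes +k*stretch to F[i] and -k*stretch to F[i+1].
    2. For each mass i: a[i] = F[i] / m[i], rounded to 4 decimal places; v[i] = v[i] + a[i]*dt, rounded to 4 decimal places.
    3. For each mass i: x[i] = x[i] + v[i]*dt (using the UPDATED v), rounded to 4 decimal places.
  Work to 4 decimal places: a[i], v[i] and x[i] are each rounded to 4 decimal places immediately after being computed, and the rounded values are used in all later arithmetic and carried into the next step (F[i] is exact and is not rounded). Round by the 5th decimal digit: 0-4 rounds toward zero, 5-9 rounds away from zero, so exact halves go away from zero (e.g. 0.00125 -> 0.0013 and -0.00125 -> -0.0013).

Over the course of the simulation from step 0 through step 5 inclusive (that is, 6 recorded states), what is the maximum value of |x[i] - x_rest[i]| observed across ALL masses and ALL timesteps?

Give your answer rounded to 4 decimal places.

Step 0: x=[3.0000 9.0000 13.0000] v=[0.0000 0.0000 0.0000]
Step 1: x=[3.5000 8.5000 13.0000] v=[2.0000 -2.0000 0.0000]
Step 2: x=[4.2500 7.8750 12.8750] v=[3.0000 -2.5000 -0.5000]
Step 3: x=[4.9063 7.5938 12.5000] v=[2.6250 -1.1250 -1.5000]
Step 4: x=[5.2344 7.8672 11.8985] v=[1.3125 1.0937 -2.4062]
Step 5: x=[5.2207 8.4903 11.2891] v=[-0.0547 2.4922 -2.4375]
Max displacement = 1.2344

Answer: 1.2344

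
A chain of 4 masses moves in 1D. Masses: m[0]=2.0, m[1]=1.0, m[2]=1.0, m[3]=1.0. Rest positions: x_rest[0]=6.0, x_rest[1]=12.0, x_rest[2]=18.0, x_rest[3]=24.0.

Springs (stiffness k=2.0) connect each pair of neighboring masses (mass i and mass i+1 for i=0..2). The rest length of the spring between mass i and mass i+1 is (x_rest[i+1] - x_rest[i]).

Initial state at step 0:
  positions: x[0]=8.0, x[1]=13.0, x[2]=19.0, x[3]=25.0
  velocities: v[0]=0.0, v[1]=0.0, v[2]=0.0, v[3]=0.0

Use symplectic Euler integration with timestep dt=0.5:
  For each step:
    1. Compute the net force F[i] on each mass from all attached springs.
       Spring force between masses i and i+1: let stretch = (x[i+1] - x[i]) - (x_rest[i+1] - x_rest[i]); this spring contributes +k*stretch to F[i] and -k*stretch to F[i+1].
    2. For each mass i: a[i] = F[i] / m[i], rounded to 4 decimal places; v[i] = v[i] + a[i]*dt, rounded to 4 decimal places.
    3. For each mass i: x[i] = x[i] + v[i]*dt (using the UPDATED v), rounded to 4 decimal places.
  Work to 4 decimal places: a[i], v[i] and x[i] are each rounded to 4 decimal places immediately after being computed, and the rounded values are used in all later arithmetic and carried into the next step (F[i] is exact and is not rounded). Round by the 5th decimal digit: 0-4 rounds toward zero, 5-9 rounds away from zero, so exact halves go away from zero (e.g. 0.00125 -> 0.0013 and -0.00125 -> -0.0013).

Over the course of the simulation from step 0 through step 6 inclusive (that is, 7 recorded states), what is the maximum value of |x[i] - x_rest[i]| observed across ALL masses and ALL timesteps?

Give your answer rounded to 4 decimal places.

Step 0: x=[8.0000 13.0000 19.0000 25.0000] v=[0.0000 0.0000 0.0000 0.0000]
Step 1: x=[7.7500 13.5000 19.0000 25.0000] v=[-0.5000 1.0000 0.0000 0.0000]
Step 2: x=[7.4375 13.8750 19.2500 25.0000] v=[-0.6250 0.7500 0.5000 0.0000]
Step 3: x=[7.2344 13.7188 19.6875 25.1250] v=[-0.4063 -0.3125 0.8750 0.2500]
Step 4: x=[7.1524 13.3047 19.8594 25.5313] v=[-0.1641 -0.8282 0.3438 0.8125]
Step 5: x=[7.1084 13.0918 19.5899 26.1016] v=[-0.0880 -0.4258 -0.5390 1.1406]
Step 6: x=[7.0603 13.1363 19.3272 26.4161] v=[-0.0963 0.0889 -0.5254 0.6289]
Max displacement = 2.4161

Answer: 2.4161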